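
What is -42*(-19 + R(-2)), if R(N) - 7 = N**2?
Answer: 336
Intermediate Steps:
R(N) = 7 + N**2
-42*(-19 + R(-2)) = -42*(-19 + (7 + (-2)**2)) = -42*(-19 + (7 + 4)) = -42*(-19 + 11) = -42*(-8) = 336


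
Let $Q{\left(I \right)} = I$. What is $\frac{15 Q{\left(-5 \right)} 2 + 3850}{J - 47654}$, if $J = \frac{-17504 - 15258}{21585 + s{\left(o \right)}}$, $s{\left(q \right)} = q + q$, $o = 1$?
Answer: $- \frac{3993595}{51436983} \approx -0.077641$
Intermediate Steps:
$s{\left(q \right)} = 2 q$
$J = - \frac{32762}{21587}$ ($J = \frac{-17504 - 15258}{21585 + 2 \cdot 1} = - \frac{32762}{21585 + 2} = - \frac{32762}{21587} \approx -1.5177$)
$\frac{15 Q{\left(-5 \right)} 2 + 3850}{J - 47654} = \frac{15 \left(-5\right) 2 + 3850}{- \frac{32762}{21587} - 47654} = \frac{\left(-75\right) 2 + 3850}{- \frac{1028739660}{21587}} = \left(-150 + 3850\right) \left(- \frac{21587}{1028739660}\right) = 3700 \left(- \frac{21587}{1028739660}\right) = - \frac{3993595}{51436983}$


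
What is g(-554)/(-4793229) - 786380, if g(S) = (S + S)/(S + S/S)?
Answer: -2084422579825168/2650655637 ≈ -7.8638e+5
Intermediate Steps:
g(S) = 2*S/(1 + S) (g(S) = (2*S)/(S + 1) = (2*S)/(1 + S) = 2*S/(1 + S))
g(-554)/(-4793229) - 786380 = (2*(-554)/(1 - 554))/(-4793229) - 786380 = (2*(-554)/(-553))*(-1/4793229) - 786380 = (2*(-554)*(-1/553))*(-1/4793229) - 786380 = (1108/553)*(-1/4793229) - 786380 = -1108/2650655637 - 786380 = -2084422579825168/2650655637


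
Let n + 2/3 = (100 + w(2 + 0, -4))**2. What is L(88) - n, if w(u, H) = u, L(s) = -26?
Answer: -31288/3 ≈ -10429.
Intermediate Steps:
n = 31210/3 (n = -2/3 + (100 + (2 + 0))**2 = -2/3 + (100 + 2)**2 = -2/3 + 102**2 = -2/3 + 10404 = 31210/3 ≈ 10403.)
L(88) - n = -26 - 1*31210/3 = -26 - 31210/3 = -31288/3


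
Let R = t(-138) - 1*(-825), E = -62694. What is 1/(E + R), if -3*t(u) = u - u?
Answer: -1/61869 ≈ -1.6163e-5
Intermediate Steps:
t(u) = 0 (t(u) = -(u - u)/3 = -⅓*0 = 0)
R = 825 (R = 0 - 1*(-825) = 0 + 825 = 825)
1/(E + R) = 1/(-62694 + 825) = 1/(-61869) = -1/61869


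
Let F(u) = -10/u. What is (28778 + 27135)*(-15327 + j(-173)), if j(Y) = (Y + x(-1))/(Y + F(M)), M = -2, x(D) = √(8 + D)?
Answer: -143962723619/168 - 55913*√7/168 ≈ -8.5692e+8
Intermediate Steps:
j(Y) = (Y + √7)/(5 + Y) (j(Y) = (Y + √(8 - 1))/(Y - 10/(-2)) = (Y + √7)/(Y - 10*(-½)) = (Y + √7)/(Y + 5) = (Y + √7)/(5 + Y))
(28778 + 27135)*(-15327 + j(-173)) = (28778 + 27135)*(-15327 + (-173 + √7)/(5 - 173)) = 55913*(-15327 + (-173 + √7)/(-168)) = 55913*(-15327 - (-173 + √7)/168) = 55913*(-15327 + (173/168 - √7/168)) = 55913*(-2574763/168 - √7/168) = -143962723619/168 - 55913*√7/168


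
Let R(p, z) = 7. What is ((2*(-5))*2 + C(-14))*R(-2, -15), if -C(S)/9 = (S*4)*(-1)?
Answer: -3668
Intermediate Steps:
C(S) = 36*S (C(S) = -9*S*4*(-1) = -9*4*S*(-1) = -(-36)*S = 36*S)
((2*(-5))*2 + C(-14))*R(-2, -15) = ((2*(-5))*2 + 36*(-14))*7 = (-10*2 - 504)*7 = (-20 - 504)*7 = -524*7 = -3668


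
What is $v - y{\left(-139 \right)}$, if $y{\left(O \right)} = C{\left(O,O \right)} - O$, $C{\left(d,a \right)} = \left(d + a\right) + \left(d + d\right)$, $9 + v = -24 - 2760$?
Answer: $-2376$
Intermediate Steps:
$v = -2793$ ($v = -9 - 2784 = -2793$)
$C{\left(d,a \right)} = a + 3 d$ ($C{\left(d,a \right)} = \left(a + d\right) + 2 d = a + 3 d$)
$y{\left(O \right)} = 3 O$ ($y{\left(O \right)} = \left(O + 3 O\right) - O = 4 O - O = 3 O$)
$v - y{\left(-139 \right)} = -2793 - 3 \left(-139\right) = -2793 - -417 = -2793 + 417 = -2376$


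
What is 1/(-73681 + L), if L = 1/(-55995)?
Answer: -55995/4125767596 ≈ -1.3572e-5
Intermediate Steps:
L = -1/55995 ≈ -1.7859e-5
1/(-73681 + L) = 1/(-73681 - 1/55995) = 1/(-4125767596/55995) = -55995/4125767596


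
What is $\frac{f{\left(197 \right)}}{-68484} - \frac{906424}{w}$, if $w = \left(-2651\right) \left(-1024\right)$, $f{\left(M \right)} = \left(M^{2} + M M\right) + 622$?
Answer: $- \frac{2859038781}{1936544896} \approx -1.4764$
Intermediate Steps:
$f{\left(M \right)} = 622 + 2 M^{2}$ ($f{\left(M \right)} = \left(M^{2} + M^{2}\right) + 622 = 2 M^{2} + 622 = 622 + 2 M^{2}$)
$w = 2714624$
$\frac{f{\left(197 \right)}}{-68484} - \frac{906424}{w} = \frac{622 + 2 \cdot 197^{2}}{-68484} - \frac{906424}{2714624} = \left(622 + 2 \cdot 38809\right) \left(- \frac{1}{68484}\right) - \frac{113303}{339328} = \left(622 + 77618\right) \left(- \frac{1}{68484}\right) - \frac{113303}{339328} = 78240 \left(- \frac{1}{68484}\right) - \frac{113303}{339328} = - \frac{6520}{5707} - \frac{113303}{339328} = - \frac{2859038781}{1936544896}$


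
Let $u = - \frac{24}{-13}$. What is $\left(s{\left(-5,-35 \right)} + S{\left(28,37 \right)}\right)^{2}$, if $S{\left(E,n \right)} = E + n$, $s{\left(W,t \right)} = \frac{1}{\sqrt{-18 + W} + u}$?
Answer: $\frac{338 \left(7865 \sqrt{23} + 41267 i\right)}{624 \sqrt{23} + 3311 i} \approx 4234.1 - 23.634 i$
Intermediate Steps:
$u = \frac{24}{13}$ ($u = \left(-24\right) \left(- \frac{1}{13}\right) = \frac{24}{13} \approx 1.8462$)
$s{\left(W,t \right)} = \frac{1}{\frac{24}{13} + \sqrt{-18 + W}}$ ($s{\left(W,t \right)} = \frac{1}{\sqrt{-18 + W} + \frac{24}{13}} = \frac{1}{\frac{24}{13} + \sqrt{-18 + W}}$)
$\left(s{\left(-5,-35 \right)} + S{\left(28,37 \right)}\right)^{2} = \left(\frac{13}{24 + 13 \sqrt{-18 - 5}} + \left(28 + 37\right)\right)^{2} = \left(\frac{13}{24 + 13 \sqrt{-23}} + 65\right)^{2} = \left(\frac{13}{24 + 13 i \sqrt{23}} + 65\right)^{2} = \left(65 + \frac{13}{24 + 13 i \sqrt{23}}\right)^{2}$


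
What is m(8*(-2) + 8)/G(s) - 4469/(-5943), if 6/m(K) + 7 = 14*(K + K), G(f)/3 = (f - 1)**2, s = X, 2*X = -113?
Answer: 92875073/123508275 ≈ 0.75197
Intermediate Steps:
X = -113/2 (X = (1/2)*(-113) = -113/2 ≈ -56.500)
s = -113/2 ≈ -56.500
G(f) = 3*(-1 + f)**2 (G(f) = 3*(f - 1)**2 = 3*(-1 + f)**2)
m(K) = 6/(-7 + 28*K) (m(K) = 6/(-7 + 14*(K + K)) = 6/(-7 + 14*(2*K)) = 6/(-7 + 28*K))
m(8*(-2) + 8)/G(s) - 4469/(-5943) = (6/(7*(-1 + 4*(8*(-2) + 8))))/((3*(-1 - 113/2)**2)) - 4469/(-5943) = (6/(7*(-1 + 4*(-16 + 8))))/((3*(-115/2)**2)) - 4469*(-1/5943) = (6/(7*(-1 + 4*(-8))))/((3*(13225/4))) + 4469/5943 = (6/(7*(-1 - 32)))/(39675/4) + 4469/5943 = ((6/7)/(-33))*(4/39675) + 4469/5943 = ((6/7)*(-1/33))*(4/39675) + 4469/5943 = -2/77*4/39675 + 4469/5943 = -8/3054975 + 4469/5943 = 92875073/123508275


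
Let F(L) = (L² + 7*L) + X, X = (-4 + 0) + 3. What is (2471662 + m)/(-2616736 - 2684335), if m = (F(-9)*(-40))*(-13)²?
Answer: -2356742/5301071 ≈ -0.44458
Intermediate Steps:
X = -1 (X = -4 + 3 = -1)
F(L) = -1 + L² + 7*L (F(L) = (L² + 7*L) - 1 = -1 + L² + 7*L)
m = -114920 (m = ((-1 + (-9)² + 7*(-9))*(-40))*(-13)² = ((-1 + 81 - 63)*(-40))*169 = (17*(-40))*169 = -680*169 = -114920)
(2471662 + m)/(-2616736 - 2684335) = (2471662 - 114920)/(-2616736 - 2684335) = 2356742/(-5301071) = 2356742*(-1/5301071) = -2356742/5301071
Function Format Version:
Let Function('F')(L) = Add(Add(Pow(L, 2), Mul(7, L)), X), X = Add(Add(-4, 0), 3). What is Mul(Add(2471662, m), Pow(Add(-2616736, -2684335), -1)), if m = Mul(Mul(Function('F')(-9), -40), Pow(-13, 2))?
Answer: Rational(-2356742, 5301071) ≈ -0.44458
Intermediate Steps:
X = -1 (X = Add(-4, 3) = -1)
Function('F')(L) = Add(-1, Pow(L, 2), Mul(7, L)) (Function('F')(L) = Add(Add(Pow(L, 2), Mul(7, L)), -1) = Add(-1, Pow(L, 2), Mul(7, L)))
m = -114920 (m = Mul(Mul(Add(-1, Pow(-9, 2), Mul(7, -9)), -40), Pow(-13, 2)) = Mul(Mul(Add(-1, 81, -63), -40), 169) = Mul(Mul(17, -40), 169) = Mul(-680, 169) = -114920)
Mul(Add(2471662, m), Pow(Add(-2616736, -2684335), -1)) = Mul(Add(2471662, -114920), Pow(Add(-2616736, -2684335), -1)) = Mul(2356742, Pow(-5301071, -1)) = Mul(2356742, Rational(-1, 5301071)) = Rational(-2356742, 5301071)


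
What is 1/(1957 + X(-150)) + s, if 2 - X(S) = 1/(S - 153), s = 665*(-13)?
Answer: -5131481507/593578 ≈ -8645.0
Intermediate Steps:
s = -8645
X(S) = 2 - 1/(-153 + S) (X(S) = 2 - 1/(S - 153) = 2 - 1/(-153 + S))
1/(1957 + X(-150)) + s = 1/(1957 + (-307 + 2*(-150))/(-153 - 150)) - 8645 = 1/(1957 + (-307 - 300)/(-303)) - 8645 = 1/(1957 - 1/303*(-607)) - 8645 = 1/(1957 + 607/303) - 8645 = 1/(593578/303) - 8645 = 303/593578 - 8645 = -5131481507/593578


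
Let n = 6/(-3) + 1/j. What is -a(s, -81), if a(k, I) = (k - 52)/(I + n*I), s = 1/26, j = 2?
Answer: 1351/1053 ≈ 1.2830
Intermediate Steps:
n = -3/2 (n = 6/(-3) + 1/2 = 6*(-⅓) + 1*(½) = -2 + ½ = -3/2 ≈ -1.5000)
s = 1/26 ≈ 0.038462
a(k, I) = -2*(-52 + k)/I (a(k, I) = (k - 52)/(I - 3*I/2) = (-52 + k)/((-I/2)) = (-52 + k)*(-2/I) = -2*(-52 + k)/I)
-a(s, -81) = -2*(52 - 1*1/26)/(-81) = -2*(-1)*(52 - 1/26)/81 = -2*(-1)*1351/(81*26) = -1*(-1351/1053) = 1351/1053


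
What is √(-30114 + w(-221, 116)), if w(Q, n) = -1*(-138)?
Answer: 2*I*√7494 ≈ 173.14*I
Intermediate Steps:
w(Q, n) = 138
√(-30114 + w(-221, 116)) = √(-30114 + 138) = √(-29976) = 2*I*√7494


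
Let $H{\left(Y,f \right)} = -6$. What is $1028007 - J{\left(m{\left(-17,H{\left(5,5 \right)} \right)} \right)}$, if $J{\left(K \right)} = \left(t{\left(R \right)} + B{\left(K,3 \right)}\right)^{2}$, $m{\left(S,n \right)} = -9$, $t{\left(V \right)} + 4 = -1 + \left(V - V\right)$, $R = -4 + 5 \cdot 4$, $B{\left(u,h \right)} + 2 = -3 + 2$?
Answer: $1027943$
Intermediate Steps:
$B{\left(u,h \right)} = -3$ ($B{\left(u,h \right)} = -2 + \left(-3 + 2\right) = -2 - 1 = -3$)
$R = 16$ ($R = -4 + 20 = 16$)
$t{\left(V \right)} = -5$ ($t{\left(V \right)} = -4 + \left(-1 + \left(V - V\right)\right) = -4 + \left(-1 + 0\right) = -4 - 1 = -5$)
$J{\left(K \right)} = 64$ ($J{\left(K \right)} = \left(-5 - 3\right)^{2} = \left(-8\right)^{2} = 64$)
$1028007 - J{\left(m{\left(-17,H{\left(5,5 \right)} \right)} \right)} = 1028007 - 64 = 1027943$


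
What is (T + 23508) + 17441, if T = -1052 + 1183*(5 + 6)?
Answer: 52910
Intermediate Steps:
T = 11961 (T = -1052 + 1183*11 = -1052 + 13013 = 11961)
(T + 23508) + 17441 = (11961 + 23508) + 17441 = 35469 + 17441 = 52910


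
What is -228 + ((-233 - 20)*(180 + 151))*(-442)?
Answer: 37014178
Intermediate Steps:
-228 + ((-233 - 20)*(180 + 151))*(-442) = -228 - 253*331*(-442) = -228 - 83743*(-442) = -228 + 37014406 = 37014178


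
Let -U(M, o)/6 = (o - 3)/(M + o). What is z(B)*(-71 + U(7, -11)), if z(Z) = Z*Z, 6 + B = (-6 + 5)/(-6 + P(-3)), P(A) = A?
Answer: -258428/81 ≈ -3190.5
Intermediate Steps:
U(M, o) = -6*(-3 + o)/(M + o) (U(M, o) = -6*(o - 3)/(M + o) = -6*(-3 + o)/(M + o))
B = -53/9 (B = -6 + (-6 + 5)/(-6 - 3) = -6 - 1/(-9) = -6 - 1*(-⅑) = -6 + ⅑ = -53/9 ≈ -5.8889)
z(Z) = Z²
z(B)*(-71 + U(7, -11)) = (-53/9)²*(-71 + 6*(3 - 1*(-11))/(7 - 11)) = 2809*(-71 + 6*(3 + 11)/(-4))/81 = 2809*(-71 + 6*(-¼)*14)/81 = 2809*(-71 - 21)/81 = (2809/81)*(-92) = -258428/81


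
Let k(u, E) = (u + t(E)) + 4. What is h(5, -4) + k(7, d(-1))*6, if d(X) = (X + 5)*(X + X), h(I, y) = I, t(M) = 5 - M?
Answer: 149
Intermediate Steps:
d(X) = 2*X*(5 + X) (d(X) = (5 + X)*(2*X) = 2*X*(5 + X))
k(u, E) = 9 + u - E (k(u, E) = (u + (5 - E)) + 4 = (5 + u - E) + 4 = 9 + u - E)
h(5, -4) + k(7, d(-1))*6 = 5 + (9 + 7 - 2*(-1)*(5 - 1))*6 = 5 + (9 + 7 - 2*(-1)*4)*6 = 5 + (9 + 7 - 1*(-8))*6 = 5 + (9 + 7 + 8)*6 = 5 + 24*6 = 5 + 144 = 149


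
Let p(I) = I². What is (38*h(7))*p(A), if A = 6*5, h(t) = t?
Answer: 239400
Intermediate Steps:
A = 30
(38*h(7))*p(A) = (38*7)*30² = 266*900 = 239400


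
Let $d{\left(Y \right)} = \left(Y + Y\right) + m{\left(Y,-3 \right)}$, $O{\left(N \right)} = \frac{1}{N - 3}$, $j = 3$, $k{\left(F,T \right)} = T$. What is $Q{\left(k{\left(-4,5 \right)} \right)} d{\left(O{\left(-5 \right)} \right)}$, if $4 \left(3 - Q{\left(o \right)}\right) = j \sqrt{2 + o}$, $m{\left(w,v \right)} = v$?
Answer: $- \frac{39}{4} + \frac{39 \sqrt{7}}{16} \approx -3.301$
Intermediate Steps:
$O{\left(N \right)} = \frac{1}{-3 + N}$
$d{\left(Y \right)} = -3 + 2 Y$ ($d{\left(Y \right)} = \left(Y + Y\right) - 3 = 2 Y - 3 = -3 + 2 Y$)
$Q{\left(o \right)} = 3 - \frac{3 \sqrt{2 + o}}{4}$
$Q{\left(k{\left(-4,5 \right)} \right)} d{\left(O{\left(-5 \right)} \right)} = \left(3 - \frac{3 \sqrt{2 + 5}}{4}\right) \left(-3 + \frac{2}{-3 - 5}\right) = \left(3 - \frac{3 \sqrt{7}}{4}\right) \left(-3 + \frac{2}{-8}\right) = \left(3 - \frac{3 \sqrt{7}}{4}\right) \left(-3 + 2 \left(- \frac{1}{8}\right)\right) = \left(3 - \frac{3 \sqrt{7}}{4}\right) \left(-3 - \frac{1}{4}\right) = \left(3 - \frac{3 \sqrt{7}}{4}\right) \left(- \frac{13}{4}\right) = - \frac{39}{4} + \frac{39 \sqrt{7}}{16}$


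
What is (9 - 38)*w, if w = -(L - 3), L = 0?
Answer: -87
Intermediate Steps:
w = 3 (w = -(0 - 3) = -1*(-3) = 3)
(9 - 38)*w = (9 - 38)*3 = -29*3 = -87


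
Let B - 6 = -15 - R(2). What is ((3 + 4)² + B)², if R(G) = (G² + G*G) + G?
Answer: 900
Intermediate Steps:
R(G) = G + 2*G² (R(G) = (G² + G²) + G = 2*G² + G = G + 2*G²)
B = -19 (B = 6 + (-15 - 2*(1 + 2*2)) = 6 + (-15 - 2*(1 + 4)) = 6 + (-15 - 2*5) = 6 + (-15 - 1*10) = 6 + (-15 - 10) = 6 - 25 = -19)
((3 + 4)² + B)² = ((3 + 4)² - 19)² = (7² - 19)² = (49 - 19)² = 30² = 900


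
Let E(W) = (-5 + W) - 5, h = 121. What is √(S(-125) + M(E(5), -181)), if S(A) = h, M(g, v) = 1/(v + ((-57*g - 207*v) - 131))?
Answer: √294465665/1560 ≈ 11.000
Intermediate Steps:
E(W) = -10 + W
M(g, v) = 1/(-131 - 206*v - 57*g) (M(g, v) = 1/(v + ((-207*v - 57*g) - 131)) = 1/(v + (-131 - 207*v - 57*g)) = 1/(-131 - 206*v - 57*g))
S(A) = 121
√(S(-125) + M(E(5), -181)) = √(121 - 1/(131 + 57*(-10 + 5) + 206*(-181))) = √(121 - 1/(131 + 57*(-5) - 37286)) = √(121 - 1/(131 - 285 - 37286)) = √(121 - 1/(-37440)) = √(121 - 1*(-1/37440)) = √(121 + 1/37440) = √(4530241/37440) = √294465665/1560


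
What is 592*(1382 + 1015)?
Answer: 1419024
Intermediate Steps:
592*(1382 + 1015) = 592*2397 = 1419024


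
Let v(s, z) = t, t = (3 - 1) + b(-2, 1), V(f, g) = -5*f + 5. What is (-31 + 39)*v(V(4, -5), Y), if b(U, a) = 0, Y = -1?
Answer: 16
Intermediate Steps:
V(f, g) = 5 - 5*f
t = 2 (t = (3 - 1) + 0 = 2 + 0 = 2)
v(s, z) = 2
(-31 + 39)*v(V(4, -5), Y) = (-31 + 39)*2 = 8*2 = 16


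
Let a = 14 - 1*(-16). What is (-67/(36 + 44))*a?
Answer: -201/8 ≈ -25.125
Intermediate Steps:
a = 30 (a = 14 + 16 = 30)
(-67/(36 + 44))*a = -67/(36 + 44)*30 = -67/80*30 = -201/8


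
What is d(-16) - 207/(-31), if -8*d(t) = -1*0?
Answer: 207/31 ≈ 6.6774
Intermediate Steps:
d(t) = 0 (d(t) = -(-1)*0/8 = -1/8*0 = 0)
d(-16) - 207/(-31) = 0 - 207/(-31) = 0 - 207*(-1/31) = 0 + 207/31 = 207/31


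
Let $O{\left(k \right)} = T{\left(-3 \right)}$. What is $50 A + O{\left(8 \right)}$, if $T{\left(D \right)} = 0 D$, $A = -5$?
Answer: $-250$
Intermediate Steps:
$T{\left(D \right)} = 0$
$O{\left(k \right)} = 0$
$50 A + O{\left(8 \right)} = 50 \left(-5\right) + 0 = -250 + 0 = -250$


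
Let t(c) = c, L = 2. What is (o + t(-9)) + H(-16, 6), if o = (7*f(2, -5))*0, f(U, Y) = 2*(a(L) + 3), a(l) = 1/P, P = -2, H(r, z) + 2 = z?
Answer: -5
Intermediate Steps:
H(r, z) = -2 + z
a(l) = -1/2 (a(l) = 1/(-2) = -1/2)
f(U, Y) = 5 (f(U, Y) = 2*(-1/2 + 3) = 2*(5/2) = 5)
o = 0 (o = (7*5)*0 = 35*0 = 0)
(o + t(-9)) + H(-16, 6) = (0 - 9) + (-2 + 6) = -9 + 4 = -5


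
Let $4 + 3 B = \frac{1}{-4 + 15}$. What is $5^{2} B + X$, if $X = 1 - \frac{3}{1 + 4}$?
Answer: $- \frac{5309}{165} \approx -32.176$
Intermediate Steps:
$B = - \frac{43}{33}$ ($B = - \frac{4}{3} + \frac{1}{3 \left(-4 + 15\right)} = - \frac{4}{3} + \frac{1}{3 \cdot 11} = - \frac{4}{3} + \frac{1}{3} \cdot \frac{1}{11} = - \frac{4}{3} + \frac{1}{33} = - \frac{43}{33} \approx -1.303$)
$X = \frac{2}{5}$ ($X = 1 - \frac{3}{5} = \frac{2}{5} \approx 0.4$)
$5^{2} B + X = 5^{2} \left(- \frac{43}{33}\right) + \frac{2}{5} = 25 \left(- \frac{43}{33}\right) + \frac{2}{5} = - \frac{1075}{33} + \frac{2}{5} = - \frac{5309}{165}$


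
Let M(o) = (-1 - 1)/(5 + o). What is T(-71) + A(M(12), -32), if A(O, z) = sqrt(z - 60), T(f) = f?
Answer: -71 + 2*I*sqrt(23) ≈ -71.0 + 9.5917*I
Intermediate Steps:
M(o) = -2/(5 + o)
A(O, z) = sqrt(-60 + z)
T(-71) + A(M(12), -32) = -71 + sqrt(-60 - 32) = -71 + sqrt(-92) = -71 + 2*I*sqrt(23)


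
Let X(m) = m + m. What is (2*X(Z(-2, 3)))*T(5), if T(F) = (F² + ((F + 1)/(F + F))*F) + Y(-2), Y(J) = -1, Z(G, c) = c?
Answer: 324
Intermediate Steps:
X(m) = 2*m
T(F) = -½ + F² + F/2 (T(F) = (F² + ((F + 1)/(F + F))*F) - 1 = (F² + ((1 + F)/((2*F)))*F) - 1 = (F² + ((1 + F)*(1/(2*F)))*F) - 1 = (F² + ((1 + F)/(2*F))*F) - 1 = (F² + (½ + F/2)) - 1 = (½ + F² + F/2) - 1 = -½ + F² + F/2)
(2*X(Z(-2, 3)))*T(5) = (2*(2*3))*(-½ + 5² + (½)*5) = (2*6)*(-½ + 25 + 5/2) = 12*27 = 324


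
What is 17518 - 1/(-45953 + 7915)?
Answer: 666349685/38038 ≈ 17518.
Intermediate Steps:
17518 - 1/(-45953 + 7915) = 17518 - 1/(-38038) = 17518 - 1*(-1/38038) = 17518 + 1/38038 = 666349685/38038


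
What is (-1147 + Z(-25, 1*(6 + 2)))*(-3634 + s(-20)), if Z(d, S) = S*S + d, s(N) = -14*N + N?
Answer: 3738392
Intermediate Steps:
s(N) = -13*N
Z(d, S) = d + S² (Z(d, S) = S² + d = d + S²)
(-1147 + Z(-25, 1*(6 + 2)))*(-3634 + s(-20)) = (-1147 + (-25 + (1*(6 + 2))²))*(-3634 - 13*(-20)) = (-1147 + (-25 + (1*8)²))*(-3634 + 260) = (-1147 + (-25 + 8²))*(-3374) = (-1147 + (-25 + 64))*(-3374) = (-1147 + 39)*(-3374) = -1108*(-3374) = 3738392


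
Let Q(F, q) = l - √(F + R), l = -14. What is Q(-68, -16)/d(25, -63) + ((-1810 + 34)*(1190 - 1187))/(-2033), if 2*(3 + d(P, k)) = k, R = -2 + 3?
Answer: 424556/140277 + 2*I*√67/69 ≈ 3.0266 + 0.23726*I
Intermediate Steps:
R = 1
d(P, k) = -3 + k/2
Q(F, q) = -14 - √(1 + F) (Q(F, q) = -14 - √(F + 1) = -14 - √(1 + F))
Q(-68, -16)/d(25, -63) + ((-1810 + 34)*(1190 - 1187))/(-2033) = (-14 - √(1 - 68))/(-3 + (½)*(-63)) + ((-1810 + 34)*(1190 - 1187))/(-2033) = (-14 - √(-67))/(-3 - 63/2) - 1776*3*(-1/2033) = (-14 - I*√67)/(-69/2) - 5328*(-1/2033) = (-14 - I*√67)*(-2/69) + 5328/2033 = (28/69 + 2*I*√67/69) + 5328/2033 = 424556/140277 + 2*I*√67/69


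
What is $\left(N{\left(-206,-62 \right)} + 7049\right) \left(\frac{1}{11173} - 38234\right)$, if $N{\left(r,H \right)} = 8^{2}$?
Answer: $- \frac{3038591665353}{11173} \approx -2.7196 \cdot 10^{8}$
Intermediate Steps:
$N{\left(r,H \right)} = 64$
$\left(N{\left(-206,-62 \right)} + 7049\right) \left(\frac{1}{11173} - 38234\right) = \left(64 + 7049\right) \left(\frac{1}{11173} - 38234\right) = 7113 \left(\frac{1}{11173} - 38234\right) = 7113 \left(- \frac{427188481}{11173}\right) = - \frac{3038591665353}{11173}$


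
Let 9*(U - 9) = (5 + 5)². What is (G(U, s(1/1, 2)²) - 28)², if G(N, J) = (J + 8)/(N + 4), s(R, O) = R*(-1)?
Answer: 35940025/47089 ≈ 763.24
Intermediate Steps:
s(R, O) = -R
U = 181/9 (U = 9 + (5 + 5)²/9 = 9 + (⅑)*10² = 9 + (⅑)*100 = 9 + 100/9 = 181/9 ≈ 20.111)
G(N, J) = (8 + J)/(4 + N)
(G(U, s(1/1, 2)²) - 28)² = ((8 + (-1/1)²)/(4 + 181/9) - 28)² = ((8 + (-1*1)²)/(217/9) - 28)² = (9*(8 + (-1)²)/217 - 28)² = (9*(8 + 1)/217 - 28)² = ((9/217)*9 - 28)² = (81/217 - 28)² = (-5995/217)² = 35940025/47089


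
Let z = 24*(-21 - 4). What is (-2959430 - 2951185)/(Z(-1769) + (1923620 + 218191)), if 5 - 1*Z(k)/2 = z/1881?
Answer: -3705955605/1342922167 ≈ -2.7596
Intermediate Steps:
z = -600 (z = 24*(-25) = -600)
Z(k) = 6670/627 (Z(k) = 10 - (-1200)/1881 = 10 - 2*(-200/627) = 10 + 400/627 = 6670/627)
(-2959430 - 2951185)/(Z(-1769) + (1923620 + 218191)) = (-2959430 - 2951185)/(6670/627 + (1923620 + 218191)) = -5910615/(6670/627 + 2141811) = -5910615/1342922167/627 = -5910615*627/1342922167 = -3705955605/1342922167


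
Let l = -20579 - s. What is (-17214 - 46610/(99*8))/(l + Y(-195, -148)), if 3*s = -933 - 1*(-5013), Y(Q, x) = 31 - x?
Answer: 6840049/8616960 ≈ 0.79379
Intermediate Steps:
s = 1360 (s = (-933 - 1*(-5013))/3 = (-933 + 5013)/3 = (⅓)*4080 = 1360)
l = -21939 (l = -20579 - 1*1360 = -20579 - 1360 = -21939)
(-17214 - 46610/(99*8))/(l + Y(-195, -148)) = (-17214 - 46610/(99*8))/(-21939 + (31 - 1*(-148))) = (-17214 - 46610/792)/(-21939 + (31 + 148)) = (-17214 - 46610*1/792)/(-21939 + 179) = (-17214 - 23305/396)/(-21760) = -6840049/396*(-1/21760) = 6840049/8616960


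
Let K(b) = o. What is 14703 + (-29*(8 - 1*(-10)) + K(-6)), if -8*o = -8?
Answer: 14182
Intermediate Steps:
o = 1 (o = -⅛*(-8) = 1)
K(b) = 1
14703 + (-29*(8 - 1*(-10)) + K(-6)) = 14703 + (-29*(8 - 1*(-10)) + 1) = 14703 + (-29*(8 + 10) + 1) = 14703 + (-29*18 + 1) = 14703 + (-522 + 1) = 14703 - 521 = 14182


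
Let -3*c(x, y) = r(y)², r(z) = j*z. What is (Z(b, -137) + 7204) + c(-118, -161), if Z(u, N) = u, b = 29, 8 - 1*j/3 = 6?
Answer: -303819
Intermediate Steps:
j = 6 (j = 24 - 3*6 = 24 - 18 = 6)
r(z) = 6*z
c(x, y) = -12*y² (c(x, y) = -36*y²/3 = -12*y²)
(Z(b, -137) + 7204) + c(-118, -161) = (29 + 7204) - 12*(-161)² = 7233 - 12*25921 = 7233 - 311052 = -303819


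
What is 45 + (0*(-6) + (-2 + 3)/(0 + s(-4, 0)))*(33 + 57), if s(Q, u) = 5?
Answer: 63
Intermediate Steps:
45 + (0*(-6) + (-2 + 3)/(0 + s(-4, 0)))*(33 + 57) = 45 + (0*(-6) + (-2 + 3)/(0 + 5))*(33 + 57) = 45 + (0 + 1/5)*90 = 45 + (0 + 1*(⅕))*90 = 45 + (0 + ⅕)*90 = 45 + (⅕)*90 = 45 + 18 = 63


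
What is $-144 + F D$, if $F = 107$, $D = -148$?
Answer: $-15980$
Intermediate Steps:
$-144 + F D = -144 + 107 \left(-148\right) = -144 - 15836 = -15980$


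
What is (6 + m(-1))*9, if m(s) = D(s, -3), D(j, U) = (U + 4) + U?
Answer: 36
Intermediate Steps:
D(j, U) = 4 + 2*U (D(j, U) = (4 + U) + U = 4 + 2*U)
m(s) = -2 (m(s) = 4 + 2*(-3) = 4 - 6 = -2)
(6 + m(-1))*9 = (6 - 2)*9 = 4*9 = 36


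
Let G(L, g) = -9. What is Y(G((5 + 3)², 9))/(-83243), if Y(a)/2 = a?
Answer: 18/83243 ≈ 0.00021623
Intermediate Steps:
Y(a) = 2*a
Y(G((5 + 3)², 9))/(-83243) = (2*(-9))/(-83243) = -18*(-1/83243) = 18/83243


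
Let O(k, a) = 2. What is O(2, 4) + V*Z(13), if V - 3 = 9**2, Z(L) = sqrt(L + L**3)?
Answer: 2 + 84*sqrt(2210) ≈ 3950.9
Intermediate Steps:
V = 84 (V = 3 + 9**2 = 3 + 81 = 84)
O(2, 4) + V*Z(13) = 2 + 84*sqrt(13 + 13**3) = 2 + 84*sqrt(13 + 2197) = 2 + 84*sqrt(2210)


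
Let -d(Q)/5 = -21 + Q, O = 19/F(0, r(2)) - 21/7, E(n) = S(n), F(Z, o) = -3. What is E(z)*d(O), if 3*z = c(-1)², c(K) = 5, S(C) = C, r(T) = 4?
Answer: 11375/9 ≈ 1263.9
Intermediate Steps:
z = 25/3 (z = (⅓)*5² = (⅓)*25 = 25/3 ≈ 8.3333)
E(n) = n
O = -28/3 (O = 19/(-3) - 21/7 = 19*(-⅓) - 21*⅐ = -19/3 - 3 = -28/3 ≈ -9.3333)
d(Q) = 105 - 5*Q (d(Q) = -5*(-21 + Q) = 105 - 5*Q)
E(z)*d(O) = 25*(105 - 5*(-28/3))/3 = 25*(105 + 140/3)/3 = (25/3)*(455/3) = 11375/9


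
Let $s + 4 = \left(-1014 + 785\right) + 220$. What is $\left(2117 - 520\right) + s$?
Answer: $1584$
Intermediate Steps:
$s = -13$ ($s = -4 + \left(\left(-1014 + 785\right) + 220\right) = -4 + \left(-229 + 220\right) = -4 - 9 = -13$)
$\left(2117 - 520\right) + s = \left(2117 - 520\right) - 13 = 1597 - 13 = 1584$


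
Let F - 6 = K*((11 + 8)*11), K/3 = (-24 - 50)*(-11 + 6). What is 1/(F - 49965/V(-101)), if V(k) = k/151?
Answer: 101/30976311 ≈ 3.2606e-6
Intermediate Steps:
V(k) = k/151 (V(k) = k*(1/151) = k/151)
K = 1110 (K = 3*((-24 - 50)*(-11 + 6)) = 3*(-74*(-5)) = 3*370 = 1110)
F = 231996 (F = 6 + 1110*((11 + 8)*11) = 6 + 1110*(19*11) = 6 + 1110*209 = 6 + 231990 = 231996)
1/(F - 49965/V(-101)) = 1/(231996 - 49965/((1/151)*(-101))) = 1/(231996 - 49965/(-101/151)) = 1/(231996 - 49965*(-151/101)) = 1/(231996 + 7544715/101) = 1/(30976311/101) = 101/30976311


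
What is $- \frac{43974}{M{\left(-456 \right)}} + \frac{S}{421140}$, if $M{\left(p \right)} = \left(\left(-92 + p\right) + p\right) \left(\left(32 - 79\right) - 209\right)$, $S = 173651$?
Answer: $\frac{3264158033}{13530385920} \approx 0.24125$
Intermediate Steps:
$M{\left(p \right)} = 23552 - 512 p$ ($M{\left(p \right)} = \left(-92 + 2 p\right) \left(-47 - 209\right) = \left(-92 + 2 p\right) \left(-256\right) = 23552 - 512 p$)
$- \frac{43974}{M{\left(-456 \right)}} + \frac{S}{421140} = - \frac{43974}{23552 - -233472} + \frac{173651}{421140} = - \frac{43974}{23552 + 233472} + 173651 \cdot \frac{1}{421140} = - \frac{43974}{257024} + \frac{173651}{421140} = \left(-43974\right) \frac{1}{257024} + \frac{173651}{421140} = - \frac{21987}{128512} + \frac{173651}{421140} = \frac{3264158033}{13530385920}$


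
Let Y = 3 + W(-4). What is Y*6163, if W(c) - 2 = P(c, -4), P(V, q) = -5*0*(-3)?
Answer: 30815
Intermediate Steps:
P(V, q) = 0 (P(V, q) = 0*(-3) = 0)
W(c) = 2 (W(c) = 2 + 0 = 2)
Y = 5 (Y = 3 + 2 = 5)
Y*6163 = 5*6163 = 30815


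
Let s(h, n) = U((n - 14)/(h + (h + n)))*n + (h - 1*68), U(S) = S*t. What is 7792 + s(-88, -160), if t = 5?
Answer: 50552/7 ≈ 7221.7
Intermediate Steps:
U(S) = 5*S (U(S) = S*5 = 5*S)
s(h, n) = -68 + h + 5*n*(-14 + n)/(n + 2*h) (s(h, n) = (5*((n - 14)/(h + (h + n))))*n + (h - 1*68) = (5*((-14 + n)/(n + 2*h)))*n + (h - 68) = (5*((-14 + n)/(n + 2*h)))*n + (-68 + h) = (5*(-14 + n)/(n + 2*h))*n + (-68 + h) = 5*n*(-14 + n)/(n + 2*h) + (-68 + h) = -68 + h + 5*n*(-14 + n)/(n + 2*h))
7792 + s(-88, -160) = 7792 + ((-68 - 88)*(-160 + 2*(-88)) + 5*(-160)*(-14 - 160))/(-160 + 2*(-88)) = 7792 + (-156*(-160 - 176) + 5*(-160)*(-174))/(-160 - 176) = 7792 + (-156*(-336) + 139200)/(-336) = 7792 - (52416 + 139200)/336 = 7792 - 1/336*191616 = 7792 - 3992/7 = 50552/7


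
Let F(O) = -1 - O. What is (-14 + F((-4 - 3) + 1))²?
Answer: 81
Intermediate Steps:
(-14 + F((-4 - 3) + 1))² = (-14 + (-1 - ((-4 - 3) + 1)))² = (-14 + (-1 - (-7 + 1)))² = (-14 + (-1 - 1*(-6)))² = (-14 + (-1 + 6))² = (-14 + 5)² = (-9)² = 81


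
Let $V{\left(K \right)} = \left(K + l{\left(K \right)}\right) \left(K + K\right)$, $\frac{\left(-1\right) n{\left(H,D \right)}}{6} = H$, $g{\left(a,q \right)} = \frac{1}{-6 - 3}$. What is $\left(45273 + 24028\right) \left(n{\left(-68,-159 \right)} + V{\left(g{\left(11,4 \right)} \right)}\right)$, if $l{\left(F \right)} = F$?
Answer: $\frac{2290536652}{81} \approx 2.8278 \cdot 10^{7}$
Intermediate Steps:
$g{\left(a,q \right)} = - \frac{1}{9}$ ($g{\left(a,q \right)} = \frac{1}{-9} = - \frac{1}{9}$)
$n{\left(H,D \right)} = - 6 H$
$V{\left(K \right)} = 4 K^{2}$ ($V{\left(K \right)} = \left(K + K\right) \left(K + K\right) = 2 K 2 K = 4 K^{2}$)
$\left(45273 + 24028\right) \left(n{\left(-68,-159 \right)} + V{\left(g{\left(11,4 \right)} \right)}\right) = \left(45273 + 24028\right) \left(\left(-6\right) \left(-68\right) + 4 \left(- \frac{1}{9}\right)^{2}\right) = 69301 \left(408 + 4 \cdot \frac{1}{81}\right) = 69301 \left(408 + \frac{4}{81}\right) = 69301 \cdot \frac{33052}{81} = \frac{2290536652}{81}$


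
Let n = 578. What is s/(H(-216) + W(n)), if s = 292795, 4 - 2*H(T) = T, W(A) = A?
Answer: 292795/688 ≈ 425.57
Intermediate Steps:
H(T) = 2 - T/2
s/(H(-216) + W(n)) = 292795/((2 - ½*(-216)) + 578) = 292795/((2 + 108) + 578) = 292795/(110 + 578) = 292795/688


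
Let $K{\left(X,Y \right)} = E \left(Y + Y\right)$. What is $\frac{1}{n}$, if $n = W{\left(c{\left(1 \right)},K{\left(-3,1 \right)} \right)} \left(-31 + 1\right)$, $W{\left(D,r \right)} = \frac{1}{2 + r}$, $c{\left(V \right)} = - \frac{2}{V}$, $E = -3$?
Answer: $\frac{2}{15} \approx 0.13333$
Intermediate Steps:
$K{\left(X,Y \right)} = - 6 Y$ ($K{\left(X,Y \right)} = - 3 \left(Y + Y\right) = - 3 \cdot 2 Y = - 6 Y$)
$n = \frac{15}{2}$ ($n = \frac{-31 + 1}{2 - 6} = \frac{1}{2 - 6} \left(-30\right) = \frac{1}{-4} \left(-30\right) = \left(- \frac{1}{4}\right) \left(-30\right) = \frac{15}{2} \approx 7.5$)
$\frac{1}{n} = \frac{1}{\frac{15}{2}} = \frac{2}{15}$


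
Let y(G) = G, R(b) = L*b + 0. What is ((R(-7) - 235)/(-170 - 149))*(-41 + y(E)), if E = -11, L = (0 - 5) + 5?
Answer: -12220/319 ≈ -38.307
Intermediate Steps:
L = 0 (L = -5 + 5 = 0)
R(b) = 0 (R(b) = 0*b + 0 = 0 + 0 = 0)
((R(-7) - 235)/(-170 - 149))*(-41 + y(E)) = ((0 - 235)/(-170 - 149))*(-41 - 11) = -235/(-319)*(-52) = -235*(-1/319)*(-52) = (235/319)*(-52) = -12220/319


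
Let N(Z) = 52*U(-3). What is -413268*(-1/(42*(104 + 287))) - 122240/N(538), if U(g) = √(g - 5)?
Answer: 68878/2737 + 7640*I*√2/13 ≈ 25.165 + 831.12*I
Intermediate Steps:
U(g) = √(-5 + g)
N(Z) = 104*I*√2 (N(Z) = 52*√(-5 - 3) = 52*√(-8) = 52*(2*I*√2) = 104*I*√2)
-413268*(-1/(42*(104 + 287))) - 122240/N(538) = -413268*(-1/(42*(104 + 287))) - 122240*(-I*√2/208) = -413268/(391*(-42)) - (-7640)*I*√2/13 = -413268/(-16422) + 7640*I*√2/13 = -413268*(-1/16422) + 7640*I*√2/13 = 68878/2737 + 7640*I*√2/13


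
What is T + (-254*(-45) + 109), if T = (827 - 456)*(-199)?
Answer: -62290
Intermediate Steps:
T = -73829 (T = 371*(-199) = -73829)
T + (-254*(-45) + 109) = -73829 + (-254*(-45) + 109) = -73829 + (11430 + 109) = -73829 + 11539 = -62290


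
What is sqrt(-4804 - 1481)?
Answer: I*sqrt(6285) ≈ 79.278*I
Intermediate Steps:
sqrt(-4804 - 1481) = sqrt(-6285) = I*sqrt(6285)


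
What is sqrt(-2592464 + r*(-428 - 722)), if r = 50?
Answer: 2*I*sqrt(662491) ≈ 1627.9*I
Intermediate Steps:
sqrt(-2592464 + r*(-428 - 722)) = sqrt(-2592464 + 50*(-428 - 722)) = sqrt(-2592464 + 50*(-1150)) = sqrt(-2592464 - 57500) = sqrt(-2649964) = 2*I*sqrt(662491)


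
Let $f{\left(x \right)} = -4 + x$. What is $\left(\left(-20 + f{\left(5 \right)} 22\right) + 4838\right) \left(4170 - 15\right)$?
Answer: $20110200$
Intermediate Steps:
$\left(\left(-20 + f{\left(5 \right)} 22\right) + 4838\right) \left(4170 - 15\right) = \left(\left(-20 + \left(-4 + 5\right) 22\right) + 4838\right) \left(4170 - 15\right) = \left(\left(-20 + 1 \cdot 22\right) + 4838\right) 4155 = \left(\left(-20 + 22\right) + 4838\right) 4155 = \left(2 + 4838\right) 4155 = 4840 \cdot 4155 = 20110200$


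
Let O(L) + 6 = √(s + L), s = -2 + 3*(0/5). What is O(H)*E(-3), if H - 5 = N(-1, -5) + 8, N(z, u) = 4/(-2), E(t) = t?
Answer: 9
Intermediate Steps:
s = -2 (s = -2 + 3*(0*(⅕)) = -2 + 3*0 = -2 + 0 = -2)
N(z, u) = -2 (N(z, u) = 4*(-½) = -2)
H = 11 (H = 5 + (-2 + 8) = 5 + 6 = 11)
O(L) = -6 + √(-2 + L)
O(H)*E(-3) = (-6 + √(-2 + 11))*(-3) = (-6 + √9)*(-3) = (-6 + 3)*(-3) = -3*(-3) = 9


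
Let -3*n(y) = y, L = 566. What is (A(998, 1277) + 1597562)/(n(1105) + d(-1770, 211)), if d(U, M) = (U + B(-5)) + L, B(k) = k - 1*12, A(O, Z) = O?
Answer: -149865/149 ≈ -1005.8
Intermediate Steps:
n(y) = -y/3
B(k) = -12 + k (B(k) = k - 12 = -12 + k)
d(U, M) = 549 + U (d(U, M) = (U + (-12 - 5)) + 566 = (U - 17) + 566 = (-17 + U) + 566 = 549 + U)
(A(998, 1277) + 1597562)/(n(1105) + d(-1770, 211)) = (998 + 1597562)/(-⅓*1105 + (549 - 1770)) = 1598560/(-1105/3 - 1221) = 1598560/(-4768/3) = 1598560*(-3/4768) = -149865/149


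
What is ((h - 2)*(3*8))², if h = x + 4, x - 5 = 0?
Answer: 28224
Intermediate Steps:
x = 5 (x = 5 + 0 = 5)
h = 9 (h = 5 + 4 = 9)
((h - 2)*(3*8))² = ((9 - 2)*(3*8))² = (7*24)² = 168² = 28224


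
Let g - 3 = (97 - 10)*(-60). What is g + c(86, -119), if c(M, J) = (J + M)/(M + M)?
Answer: -897357/172 ≈ -5217.2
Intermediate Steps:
c(M, J) = (J + M)/(2*M) (c(M, J) = (J + M)/((2*M)) = (J + M)*(1/(2*M)) = (J + M)/(2*M))
g = -5217 (g = 3 + (97 - 10)*(-60) = 3 + 87*(-60) = 3 - 5220 = -5217)
g + c(86, -119) = -5217 + (½)*(-119 + 86)/86 = -5217 + (½)*(1/86)*(-33) = -5217 - 33/172 = -897357/172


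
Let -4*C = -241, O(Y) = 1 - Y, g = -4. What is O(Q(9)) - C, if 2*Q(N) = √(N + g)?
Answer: -237/4 - √5/2 ≈ -60.368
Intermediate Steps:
Q(N) = √(-4 + N)/2 (Q(N) = √(N - 4)/2 = √(-4 + N)/2)
C = 241/4 (C = -¼*(-241) = 241/4 ≈ 60.250)
O(Q(9)) - C = (1 - √(-4 + 9)/2) - 1*241/4 = (1 - √5/2) - 241/4 = -237/4 - √5/2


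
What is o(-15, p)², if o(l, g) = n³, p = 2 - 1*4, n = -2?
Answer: 64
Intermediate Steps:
p = -2 (p = 2 - 4 = -2)
o(l, g) = -8 (o(l, g) = (-2)³ = -8)
o(-15, p)² = (-8)² = 64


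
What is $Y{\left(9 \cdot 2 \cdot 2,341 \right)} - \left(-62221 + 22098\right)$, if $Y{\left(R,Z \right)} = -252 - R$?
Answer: $39835$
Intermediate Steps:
$Y{\left(9 \cdot 2 \cdot 2,341 \right)} - \left(-62221 + 22098\right) = \left(-252 - 9 \cdot 2 \cdot 2\right) - \left(-62221 + 22098\right) = \left(-252 - 18 \cdot 2\right) - -40123 = \left(-252 - 36\right) + 40123 = -288 + 40123 = 39835$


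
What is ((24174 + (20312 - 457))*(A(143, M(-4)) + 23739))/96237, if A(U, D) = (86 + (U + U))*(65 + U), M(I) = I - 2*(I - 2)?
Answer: 494665815/10693 ≈ 46261.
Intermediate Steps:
M(I) = 4 - I (M(I) = I - 2*(-2 + I) = I + (4 - 2*I) = 4 - I)
A(U, D) = (65 + U)*(86 + 2*U) (A(U, D) = (86 + 2*U)*(65 + U) = (65 + U)*(86 + 2*U))
((24174 + (20312 - 457))*(A(143, M(-4)) + 23739))/96237 = ((24174 + (20312 - 457))*((5590 + 2*143² + 216*143) + 23739))/96237 = ((24174 + 19855)*((5590 + 2*20449 + 30888) + 23739))*(1/96237) = (44029*((5590 + 40898 + 30888) + 23739))*(1/96237) = (44029*(77376 + 23739))*(1/96237) = (44029*101115)*(1/96237) = 4451992335*(1/96237) = 494665815/10693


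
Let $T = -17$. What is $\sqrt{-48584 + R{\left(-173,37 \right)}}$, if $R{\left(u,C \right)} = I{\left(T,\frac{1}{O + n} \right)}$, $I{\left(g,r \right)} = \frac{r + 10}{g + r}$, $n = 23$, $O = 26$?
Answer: $\frac{i \sqrt{525490927}}{104} \approx 220.42 i$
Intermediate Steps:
$I{\left(g,r \right)} = \frac{10 + r}{g + r}$
$R{\left(u,C \right)} = - \frac{491}{832}$ ($R{\left(u,C \right)} = \frac{10 + \frac{1}{26 + 23}}{-17 + \frac{1}{26 + 23}} = \frac{10 + \frac{1}{49}}{-17 + \frac{1}{49}} = \frac{1}{- \frac{832}{49}} \cdot \frac{491}{49} = \left(- \frac{49}{832}\right) \frac{491}{49} = - \frac{491}{832}$)
$\sqrt{-48584 + R{\left(-173,37 \right)}} = \sqrt{-48584 - \frac{491}{832}} = \sqrt{- \frac{40422379}{832}} = \frac{i \sqrt{525490927}}{104}$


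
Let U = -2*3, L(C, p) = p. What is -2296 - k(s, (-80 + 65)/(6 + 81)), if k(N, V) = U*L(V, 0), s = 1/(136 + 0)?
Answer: -2296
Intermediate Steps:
s = 1/136 ≈ 0.0073529
U = -6
k(N, V) = 0 (k(N, V) = -6*0 = 0)
-2296 - k(s, (-80 + 65)/(6 + 81)) = -2296 - 1*0 = -2296 + 0 = -2296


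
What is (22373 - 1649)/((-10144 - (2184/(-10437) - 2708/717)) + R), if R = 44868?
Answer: 1846244169/3093820780 ≈ 0.59675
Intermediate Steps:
(22373 - 1649)/((-10144 - (2184/(-10437) - 2708/717)) + R) = (22373 - 1649)/((-10144 - (2184/(-10437) - 2708/717)) + 44868) = 20724/((-10144 - (2184*(-1/10437) - 2708*1/717)) + 44868) = 20724/((-10144 - (-104/497 - 2708/717)) + 44868) = 20724/((-10144 - 1*(-1420444/356349)) + 44868) = 20724/((-10144 + 1420444/356349) + 44868) = 20724/(-3613383812/356349 + 44868) = 20724/(12375283120/356349) = 20724*(356349/12375283120) = 1846244169/3093820780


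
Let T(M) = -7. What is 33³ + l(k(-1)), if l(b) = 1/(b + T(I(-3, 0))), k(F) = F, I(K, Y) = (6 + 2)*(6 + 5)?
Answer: 287495/8 ≈ 35937.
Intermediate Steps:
I(K, Y) = 88 (I(K, Y) = 8*11 = 88)
l(b) = 1/(-7 + b) (l(b) = 1/(b - 7) = 1/(-7 + b))
33³ + l(k(-1)) = 33³ + 1/(-7 - 1) = 35937 + 1/(-8) = 35937 - ⅛ = 287495/8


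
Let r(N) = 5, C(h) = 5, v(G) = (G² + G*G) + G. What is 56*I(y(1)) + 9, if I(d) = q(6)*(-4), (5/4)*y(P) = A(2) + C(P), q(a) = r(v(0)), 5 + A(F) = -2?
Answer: -1111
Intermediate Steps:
A(F) = -7 (A(F) = -5 - 2 = -7)
v(G) = G + 2*G² (v(G) = (G² + G²) + G = 2*G² + G = G + 2*G²)
q(a) = 5
y(P) = -8/5 (y(P) = 4*(-7 + 5)/5 = (⅘)*(-2) = -8/5)
I(d) = -20 (I(d) = 5*(-4) = -20)
56*I(y(1)) + 9 = 56*(-20) + 9 = -1120 + 9 = -1111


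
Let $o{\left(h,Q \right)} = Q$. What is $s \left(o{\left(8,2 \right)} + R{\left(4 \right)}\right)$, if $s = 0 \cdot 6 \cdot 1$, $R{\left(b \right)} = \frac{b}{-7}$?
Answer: $0$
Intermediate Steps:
$R{\left(b \right)} = - \frac{b}{7}$ ($R{\left(b \right)} = b \left(- \frac{1}{7}\right) = - \frac{b}{7}$)
$s = 0$ ($s = 0 \cdot 1 = 0$)
$s \left(o{\left(8,2 \right)} + R{\left(4 \right)}\right) = 0 \left(2 - \frac{4}{7}\right) = 0 \cdot \frac{10}{7} = 0$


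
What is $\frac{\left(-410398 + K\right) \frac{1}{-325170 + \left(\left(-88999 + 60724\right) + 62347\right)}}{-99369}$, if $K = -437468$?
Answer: $- \frac{141311}{4821019527} \approx -2.9311 \cdot 10^{-5}$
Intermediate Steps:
$\frac{\left(-410398 + K\right) \frac{1}{-325170 + \left(\left(-88999 + 60724\right) + 62347\right)}}{-99369} = \frac{\left(-410398 - 437468\right) \frac{1}{-325170 + \left(\left(-88999 + 60724\right) + 62347\right)}}{-99369} = - \frac{847866}{-325170 + \left(-28275 + 62347\right)} \left(- \frac{1}{99369}\right) = - \frac{847866}{-325170 + 34072} \left(- \frac{1}{99369}\right) = - \frac{847866}{-291098} \left(- \frac{1}{99369}\right) = \left(-847866\right) \left(- \frac{1}{291098}\right) \left(- \frac{1}{99369}\right) = \frac{423933}{145549} \left(- \frac{1}{99369}\right) = - \frac{141311}{4821019527}$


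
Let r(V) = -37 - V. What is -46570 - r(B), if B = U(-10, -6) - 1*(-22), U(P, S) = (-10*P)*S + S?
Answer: -47117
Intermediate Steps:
U(P, S) = S - 10*P*S (U(P, S) = -10*P*S + S = S - 10*P*S)
B = -584 (B = -6*(1 - 10*(-10)) - 1*(-22) = -6*(1 + 100) + 22 = -6*101 + 22 = -606 + 22 = -584)
-46570 - r(B) = -46570 - (-37 - 1*(-584)) = -46570 - (-37 + 584) = -46570 - 1*547 = -46570 - 547 = -47117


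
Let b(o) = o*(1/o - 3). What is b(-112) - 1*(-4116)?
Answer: 4453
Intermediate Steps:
b(o) = o*(-3 + 1/o)
b(-112) - 1*(-4116) = (1 - 3*(-112)) - 1*(-4116) = (1 + 336) + 4116 = 337 + 4116 = 4453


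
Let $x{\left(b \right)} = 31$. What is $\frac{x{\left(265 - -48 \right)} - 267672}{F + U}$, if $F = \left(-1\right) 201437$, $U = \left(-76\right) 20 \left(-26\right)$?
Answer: $\frac{267641}{161917} \approx 1.653$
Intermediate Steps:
$U = 39520$ ($U = \left(-1520\right) \left(-26\right) = 39520$)
$F = -201437$
$\frac{x{\left(265 - -48 \right)} - 267672}{F + U} = \frac{31 - 267672}{-201437 + 39520} = - \frac{267641}{-161917} = \left(-267641\right) \left(- \frac{1}{161917}\right) = \frac{267641}{161917}$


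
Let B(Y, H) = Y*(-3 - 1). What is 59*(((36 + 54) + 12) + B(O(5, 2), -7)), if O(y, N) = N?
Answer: 5546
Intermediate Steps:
B(Y, H) = -4*Y (B(Y, H) = Y*(-4) = -4*Y)
59*(((36 + 54) + 12) + B(O(5, 2), -7)) = 59*(((36 + 54) + 12) - 4*2) = 59*((90 + 12) - 8) = 59*(102 - 8) = 59*94 = 5546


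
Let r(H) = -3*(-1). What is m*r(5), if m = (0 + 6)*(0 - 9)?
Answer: -162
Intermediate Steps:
r(H) = 3
m = -54 (m = 6*(-9) = -54)
m*r(5) = -54*3 = -162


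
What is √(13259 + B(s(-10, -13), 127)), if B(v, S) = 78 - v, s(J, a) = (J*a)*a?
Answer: √15027 ≈ 122.58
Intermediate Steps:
s(J, a) = J*a²
√(13259 + B(s(-10, -13), 127)) = √(13259 + (78 - (-10)*(-13)²)) = √(13259 + (78 - (-10)*169)) = √(13259 + (78 - 1*(-1690))) = √(13259 + (78 + 1690)) = √(13259 + 1768) = √15027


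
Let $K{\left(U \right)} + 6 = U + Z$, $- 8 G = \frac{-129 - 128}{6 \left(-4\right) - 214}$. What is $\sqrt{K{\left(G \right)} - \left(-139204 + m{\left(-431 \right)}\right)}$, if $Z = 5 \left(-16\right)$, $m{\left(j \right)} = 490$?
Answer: $\frac{3 \sqrt{3489971905}}{476} \approx 372.33$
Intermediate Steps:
$Z = -80$
$G = - \frac{257}{1904}$ ($G = - \frac{\left(-129 - 128\right) \frac{1}{6 \left(-4\right) - 214}}{8} = - \frac{\left(-257\right) \frac{1}{-24 - 214}}{8} = - \frac{\left(-257\right) \frac{1}{-238}}{8} = - \frac{\left(-257\right) \left(- \frac{1}{238}\right)}{8} = \left(- \frac{1}{8}\right) \frac{257}{238} = - \frac{257}{1904} \approx -0.13498$)
$K{\left(U \right)} = -86 + U$ ($K{\left(U \right)} = -6 + \left(U - 80\right) = -6 + \left(-80 + U\right) = -86 + U$)
$\sqrt{K{\left(G \right)} - \left(-139204 + m{\left(-431 \right)}\right)} = \sqrt{\left(-86 - \frac{257}{1904}\right) + \left(139204 - 490\right)} = \sqrt{- \frac{164001}{1904} + \left(139204 - 490\right)} = \sqrt{- \frac{164001}{1904} + 138714} = \sqrt{\frac{263947455}{1904}} = \frac{3 \sqrt{3489971905}}{476}$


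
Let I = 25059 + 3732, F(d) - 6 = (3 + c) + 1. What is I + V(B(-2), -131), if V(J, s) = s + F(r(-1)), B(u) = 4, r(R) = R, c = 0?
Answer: 28670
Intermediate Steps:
F(d) = 10 (F(d) = 6 + ((3 + 0) + 1) = 6 + (3 + 1) = 6 + 4 = 10)
V(J, s) = 10 + s (V(J, s) = s + 10 = 10 + s)
I = 28791
I + V(B(-2), -131) = 28791 + (10 - 131) = 28791 - 121 = 28670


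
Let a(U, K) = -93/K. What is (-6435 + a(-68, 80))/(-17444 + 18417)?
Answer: -514893/77840 ≈ -6.6148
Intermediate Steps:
(-6435 + a(-68, 80))/(-17444 + 18417) = (-6435 - 93/80)/(-17444 + 18417) = (-6435 - 93*1/80)/973 = (-6435 - 93/80)*(1/973) = -514893/80*1/973 = -514893/77840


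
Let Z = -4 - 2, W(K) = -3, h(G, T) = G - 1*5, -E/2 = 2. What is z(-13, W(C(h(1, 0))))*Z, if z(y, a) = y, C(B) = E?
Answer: 78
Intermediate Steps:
E = -4 (E = -2*2 = -4)
h(G, T) = -5 + G (h(G, T) = G - 5 = -5 + G)
C(B) = -4
Z = -6
z(-13, W(C(h(1, 0))))*Z = -13*(-6) = 78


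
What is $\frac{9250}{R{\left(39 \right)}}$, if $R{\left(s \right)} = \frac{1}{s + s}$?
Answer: $721500$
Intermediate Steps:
$R{\left(s \right)} = \frac{1}{2 s}$
$\frac{9250}{R{\left(39 \right)}} = \frac{9250}{\frac{1}{2} \cdot \frac{1}{39}} = 9250 \frac{1}{\frac{1}{78}} = 9250 \cdot 78 = 721500$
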